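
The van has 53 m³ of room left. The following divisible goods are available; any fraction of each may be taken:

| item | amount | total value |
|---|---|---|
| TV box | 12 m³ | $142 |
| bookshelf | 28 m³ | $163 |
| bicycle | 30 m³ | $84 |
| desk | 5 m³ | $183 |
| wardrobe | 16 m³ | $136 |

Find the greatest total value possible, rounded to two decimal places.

Take in order of value per unit:
- desk (183/5 per unit): all 5 → value 183, running total 183.00
- TV box (142/12 per unit): all 12 → value 142, running total 325.00
- wardrobe (136/16 per unit): all 16 → value 136, running total 461.00
- bookshelf (163/28 per unit): 20 of 28 → value 20×163/28 = 116.4286, running total 577.43
Total 577.43.

577.43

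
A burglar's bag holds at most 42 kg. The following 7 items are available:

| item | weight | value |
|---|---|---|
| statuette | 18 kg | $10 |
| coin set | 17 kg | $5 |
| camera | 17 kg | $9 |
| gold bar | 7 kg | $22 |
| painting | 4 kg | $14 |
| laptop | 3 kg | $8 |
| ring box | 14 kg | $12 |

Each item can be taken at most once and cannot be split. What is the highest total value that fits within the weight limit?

Check high-value combinations within 42 kg:
- camera+gold bar+painting+ring box: weight 17+7+4+14=42, value 9+22+14+12=57
- gold bar+painting+laptop+ring box: weight 7+4+3+14=28, value 22+14+8+12=56
- statuette+gold bar+painting+laptop: weight 18+7+4+3=32, value 10+22+14+8=54
- camera+gold bar+painting+laptop: weight 17+7+4+3=31, value 9+22+14+8=53
Best: $57.

$57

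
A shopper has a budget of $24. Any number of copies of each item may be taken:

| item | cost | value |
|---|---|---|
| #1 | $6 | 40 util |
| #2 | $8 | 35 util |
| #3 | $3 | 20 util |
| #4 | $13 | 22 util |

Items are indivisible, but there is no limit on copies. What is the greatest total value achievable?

160 util

Best value-per-unit is #1 at 40/6, and filling with it alone uses cost 4×6=24. No mix of the others beats 4×40 = 160.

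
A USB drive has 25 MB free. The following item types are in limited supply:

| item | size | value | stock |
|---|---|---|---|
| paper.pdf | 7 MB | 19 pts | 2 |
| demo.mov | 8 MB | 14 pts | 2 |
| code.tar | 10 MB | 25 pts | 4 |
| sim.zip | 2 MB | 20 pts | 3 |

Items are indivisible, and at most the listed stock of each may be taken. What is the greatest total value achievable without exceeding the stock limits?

Best selections within size 25 and stock limits:
- 1×paper.pdf + 1×code.tar + 3×sim.zip: size 23, value 104
- 1×demo.mov + 1×code.tar + 3×sim.zip: size 24, value 99
- 2×paper.pdf + 3×sim.zip: size 20, value 98
Best: 104 pts.

104 pts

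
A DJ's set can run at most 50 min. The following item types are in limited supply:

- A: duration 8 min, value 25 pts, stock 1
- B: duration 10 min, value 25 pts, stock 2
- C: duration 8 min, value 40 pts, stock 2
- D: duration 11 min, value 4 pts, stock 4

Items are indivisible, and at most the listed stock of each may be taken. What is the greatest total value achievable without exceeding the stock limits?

Best selections within duration 50 and stock limits:
- 1×A + 2×B + 2×C: duration 44, value 155
- 1×A + 1×B + 2×C + 1×D: duration 45, value 134
- 2×B + 2×C + 1×D: duration 47, value 134
- 1×A + 1×B + 2×C: duration 34, value 130
Best: 155 pts.

155 pts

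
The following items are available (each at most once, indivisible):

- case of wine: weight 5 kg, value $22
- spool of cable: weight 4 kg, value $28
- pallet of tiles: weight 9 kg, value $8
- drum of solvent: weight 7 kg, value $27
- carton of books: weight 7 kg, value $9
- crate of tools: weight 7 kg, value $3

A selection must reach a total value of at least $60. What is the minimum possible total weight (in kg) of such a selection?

16

Subsets with value ≥ 60, sorted by total weight:
- case of wine+spool of cable+drum of solvent: weight 16, value 77
- spool of cable+drum of solvent+carton of books: weight 18, value 64
- spool of cable+pallet of tiles+drum of solvent: weight 20, value 63
Minimum weight: 16 kg.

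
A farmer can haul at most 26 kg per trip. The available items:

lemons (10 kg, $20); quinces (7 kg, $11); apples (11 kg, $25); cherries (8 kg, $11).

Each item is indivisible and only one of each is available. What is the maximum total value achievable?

$47

This is a 0/1 knapsack; check combinations near the capacity.
- quinces+apples+cherries: weight 7+11+8=26, value 11+25+11=47
- lemons+apples: weight 10+11=21, value 20+25=45
- lemons+quinces+cherries: weight 10+7+8=25, value 20+11+11=42
- quinces+apples: weight 7+11=18, value 11+25=36
- apples+cherries: weight 11+8=19, value 25+11=36
Best: $47.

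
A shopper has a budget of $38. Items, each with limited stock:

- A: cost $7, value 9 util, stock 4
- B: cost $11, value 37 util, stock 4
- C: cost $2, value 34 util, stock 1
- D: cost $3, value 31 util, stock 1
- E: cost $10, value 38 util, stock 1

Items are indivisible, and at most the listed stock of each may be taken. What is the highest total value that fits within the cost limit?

177 util

Top feasible selections:
- 2×B + 1×C + 1×D + 1×E: cost 37, value 177
- 3×B + 1×C + 1×D: cost 38, value 176
- 1×A + 1×B + 1×C + 1×D + 1×E: cost 33, value 149
Best: 177 util.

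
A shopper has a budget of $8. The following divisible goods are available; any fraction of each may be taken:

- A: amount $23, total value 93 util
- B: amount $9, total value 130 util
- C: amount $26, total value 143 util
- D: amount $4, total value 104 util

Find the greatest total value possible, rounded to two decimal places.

161.78

Take in order of value per unit:
- D (104/4 per unit): all 4 → value 104, running total 104.00
- B (130/9 per unit): 4 of 9 → value 4×130/9 = 57.7778, running total 161.78
Total 161.78.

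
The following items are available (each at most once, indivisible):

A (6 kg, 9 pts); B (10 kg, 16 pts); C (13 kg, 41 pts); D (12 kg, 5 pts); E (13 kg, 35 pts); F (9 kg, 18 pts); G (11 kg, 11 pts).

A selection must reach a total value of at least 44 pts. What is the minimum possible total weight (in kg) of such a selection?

19

Subsets with value ≥ 44, sorted by total weight:
- A+C: weight 19, value 50
- A+E: weight 19, value 44
- C+F: weight 22, value 59
Minimum weight: 19 kg.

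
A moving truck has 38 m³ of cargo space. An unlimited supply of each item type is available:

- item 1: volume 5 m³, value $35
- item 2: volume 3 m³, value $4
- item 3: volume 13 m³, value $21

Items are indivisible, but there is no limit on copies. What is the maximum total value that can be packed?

Best value-per-unit is item 1 at 35/5; filling with it alone gives 7×35 = 245.
Optimal mix: 7×item 1 + 1×item 2 → volume 38, value 249.

$249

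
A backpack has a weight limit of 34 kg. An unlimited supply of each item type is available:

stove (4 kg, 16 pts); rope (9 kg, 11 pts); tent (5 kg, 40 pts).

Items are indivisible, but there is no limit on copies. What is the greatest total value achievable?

256 pts

Best value-per-unit is tent at 40/5; filling with it alone gives 6×40 = 240.
Optimal mix: 1×stove + 6×tent → weight 34, value 256.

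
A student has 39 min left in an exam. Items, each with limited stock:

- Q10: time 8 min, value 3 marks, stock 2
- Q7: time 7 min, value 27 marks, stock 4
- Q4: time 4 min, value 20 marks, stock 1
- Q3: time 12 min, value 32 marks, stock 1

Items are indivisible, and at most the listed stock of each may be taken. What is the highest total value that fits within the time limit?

133 marks

Best selections within time 39 and stock limits:
- 3×Q7 + 1×Q4 + 1×Q3: time 37, value 133
- 4×Q7 + 1×Q4: time 32, value 128
- 3×Q7 + 1×Q3: time 33, value 113
- 1×Q10 + 4×Q7: time 36, value 111
Best: 133 marks.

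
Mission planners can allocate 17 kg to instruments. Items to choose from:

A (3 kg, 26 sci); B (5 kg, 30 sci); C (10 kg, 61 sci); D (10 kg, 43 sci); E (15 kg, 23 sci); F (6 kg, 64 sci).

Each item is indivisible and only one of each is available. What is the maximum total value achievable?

125 sci

Check high-value combinations within 17 kg:
- C+F: mass 10+6=16, value 61+64=125
- A+B+F: mass 3+5+6=14, value 26+30+64=120
- D+F: mass 10+6=16, value 43+64=107
Best: 125 sci.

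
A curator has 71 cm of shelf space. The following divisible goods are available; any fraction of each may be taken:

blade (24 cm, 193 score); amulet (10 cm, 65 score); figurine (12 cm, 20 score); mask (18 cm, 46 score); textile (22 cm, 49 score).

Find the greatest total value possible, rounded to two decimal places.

346.32

Take in order of value per unit:
- blade (193/24 per unit): all 24 → value 193, running total 193.00
- amulet (65/10 per unit): all 10 → value 65, running total 258.00
- mask (46/18 per unit): all 18 → value 46, running total 304.00
- textile (49/22 per unit): 19 of 22 → value 19×49/22 = 42.3182, running total 346.32
Total 346.32.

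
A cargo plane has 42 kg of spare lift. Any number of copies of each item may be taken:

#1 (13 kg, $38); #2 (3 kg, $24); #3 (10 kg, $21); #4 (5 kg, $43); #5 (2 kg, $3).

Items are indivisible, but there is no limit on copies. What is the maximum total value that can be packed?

$354

Best value-per-unit is #4 at 43/5; filling with it alone gives 8×43 = 344.
Optimal mix: 4×#2 + 6×#4 → weight 42, value 354.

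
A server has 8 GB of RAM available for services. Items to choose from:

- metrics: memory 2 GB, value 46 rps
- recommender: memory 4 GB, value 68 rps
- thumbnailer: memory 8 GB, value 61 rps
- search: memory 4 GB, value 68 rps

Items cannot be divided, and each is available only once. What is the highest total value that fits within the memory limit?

136 rps

Check high-value combinations within 8 GB:
- recommender+search: memory 4+4=8, value 68+68=136
- metrics+recommender: memory 2+4=6, value 46+68=114
- metrics+search: memory 2+4=6, value 46+68=114
- recommender: memory 4, value 68
- search: memory 4, value 68
Best: 136 rps.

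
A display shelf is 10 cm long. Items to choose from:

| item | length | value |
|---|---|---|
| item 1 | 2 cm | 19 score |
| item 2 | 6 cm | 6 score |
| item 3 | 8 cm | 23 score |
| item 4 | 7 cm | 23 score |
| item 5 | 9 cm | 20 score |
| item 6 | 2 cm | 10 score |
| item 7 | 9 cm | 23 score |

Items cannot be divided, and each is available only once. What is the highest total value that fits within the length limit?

42 score

Check high-value combinations within 10 cm:
- item 1+item 4: length 2+7=9, value 19+23=42
- item 1+item 3: length 2+8=10, value 19+23=42
- item 1+item 2+item 6: length 2+6+2=10, value 19+6+10=35
- item 4+item 6: length 7+2=9, value 23+10=33
Best: 42 score.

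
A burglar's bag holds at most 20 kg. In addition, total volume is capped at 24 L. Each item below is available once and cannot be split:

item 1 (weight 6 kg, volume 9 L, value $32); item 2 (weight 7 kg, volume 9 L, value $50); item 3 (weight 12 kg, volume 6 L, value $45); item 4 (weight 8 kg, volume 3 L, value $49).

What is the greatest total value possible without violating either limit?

Feasible sets respecting both limits:
- item 2+item 4: weight 15, volume 12, value 99
- item 2+item 3: weight 19, volume 15, value 95
- item 3+item 4: weight 20, volume 9, value 94
- item 1+item 2: weight 13, volume 18, value 82
Best: $99.

$99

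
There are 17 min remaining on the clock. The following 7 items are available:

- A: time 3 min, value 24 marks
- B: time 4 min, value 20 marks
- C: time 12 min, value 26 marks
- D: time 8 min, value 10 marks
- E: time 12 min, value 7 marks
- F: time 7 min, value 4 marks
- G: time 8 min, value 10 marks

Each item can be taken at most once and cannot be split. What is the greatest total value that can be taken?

54 marks

Check high-value combinations within 17 min:
- A+B+D: time 3+4+8=15, value 24+20+10=54
- A+B+G: time 3+4+8=15, value 24+20+10=54
- A+C: time 3+12=15, value 24+26=50
- A+B+F: time 3+4+7=14, value 24+20+4=48
- B+C: time 4+12=16, value 20+26=46
Best: 54 marks.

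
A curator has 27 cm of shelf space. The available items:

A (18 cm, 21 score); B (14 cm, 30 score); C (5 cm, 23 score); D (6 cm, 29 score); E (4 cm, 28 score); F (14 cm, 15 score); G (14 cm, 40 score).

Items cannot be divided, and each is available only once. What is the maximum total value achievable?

97 score

Check high-value combinations within 27 cm:
- D+E+G: length 6+4+14=24, value 29+28+40=97
- C+D+G: length 5+6+14=25, value 23+29+40=92
- C+E+G: length 5+4+14=23, value 23+28+40=91
Best: 97 score.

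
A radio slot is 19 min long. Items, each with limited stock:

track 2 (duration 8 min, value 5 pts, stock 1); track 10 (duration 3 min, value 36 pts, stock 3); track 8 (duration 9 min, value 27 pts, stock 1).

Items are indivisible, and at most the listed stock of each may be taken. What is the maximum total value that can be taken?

Top feasible selections:
- 3×track 10 + 1×track 8: duration 18, value 135
- 1×track 2 + 3×track 10: duration 17, value 113
Best: 135 pts.

135 pts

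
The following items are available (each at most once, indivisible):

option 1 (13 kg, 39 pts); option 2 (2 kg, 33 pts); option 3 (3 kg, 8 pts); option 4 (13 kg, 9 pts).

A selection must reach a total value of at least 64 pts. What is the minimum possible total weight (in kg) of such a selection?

15

Subsets with value ≥ 64, sorted by total weight:
- option 1+option 2: weight 15, value 72
- option 1+option 2+option 3: weight 18, value 80
Minimum weight: 15 kg.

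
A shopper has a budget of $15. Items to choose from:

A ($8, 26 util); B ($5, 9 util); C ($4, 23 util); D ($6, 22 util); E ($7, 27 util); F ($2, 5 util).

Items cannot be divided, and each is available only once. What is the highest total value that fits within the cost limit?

Check high-value combinations within $15:
- C+E+F: cost 4+7+2=13, value 23+27+5=55
- A+C+F: cost 8+4+2=14, value 26+23+5=54
- B+C+D: cost 5+4+6=15, value 9+23+22=54
Best: 55 util.

55 util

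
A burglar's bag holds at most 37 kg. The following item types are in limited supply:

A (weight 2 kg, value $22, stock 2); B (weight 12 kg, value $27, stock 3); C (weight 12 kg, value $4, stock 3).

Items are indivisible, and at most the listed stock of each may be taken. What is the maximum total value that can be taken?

$98

Best selections within weight 37 and stock limits:
- 2×A + 2×B: weight 28, value 98
- 3×B: weight 36, value 81
- 1×A + 2×B: weight 26, value 76
- 2×A + 1×B + 1×C: weight 28, value 75
Best: $98.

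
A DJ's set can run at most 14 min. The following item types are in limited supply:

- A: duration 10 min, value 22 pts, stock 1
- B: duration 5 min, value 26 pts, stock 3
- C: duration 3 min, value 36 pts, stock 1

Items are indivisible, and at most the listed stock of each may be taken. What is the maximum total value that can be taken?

Best selections within duration 14 and stock limits:
- 2×B + 1×C: duration 13, value 88
- 1×B + 1×C: duration 8, value 62
- 1×A + 1×C: duration 13, value 58
Best: 88 pts.

88 pts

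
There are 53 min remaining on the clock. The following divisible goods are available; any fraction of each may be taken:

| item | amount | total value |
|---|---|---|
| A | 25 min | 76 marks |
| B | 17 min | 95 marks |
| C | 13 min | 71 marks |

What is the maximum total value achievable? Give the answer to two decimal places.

235.92

Take in order of value per unit:
- B (95/17 per unit): all 17 → value 95, running total 95.00
- C (71/13 per unit): all 13 → value 71, running total 166.00
- A (76/25 per unit): 23 of 25 → value 23×76/25 = 69.9200, running total 235.92
Total 235.92.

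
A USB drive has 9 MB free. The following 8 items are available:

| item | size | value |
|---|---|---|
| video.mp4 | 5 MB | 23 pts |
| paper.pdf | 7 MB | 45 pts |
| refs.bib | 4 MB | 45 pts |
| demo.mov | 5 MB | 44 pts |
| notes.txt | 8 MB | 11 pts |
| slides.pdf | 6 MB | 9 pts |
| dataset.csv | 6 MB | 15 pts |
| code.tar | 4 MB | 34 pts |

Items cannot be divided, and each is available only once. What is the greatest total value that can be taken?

Check high-value combinations within 9 MB:
- refs.bib+demo.mov: size 4+5=9, value 45+44=89
- refs.bib+code.tar: size 4+4=8, value 45+34=79
- demo.mov+code.tar: size 5+4=9, value 44+34=78
Best: 89 pts.

89 pts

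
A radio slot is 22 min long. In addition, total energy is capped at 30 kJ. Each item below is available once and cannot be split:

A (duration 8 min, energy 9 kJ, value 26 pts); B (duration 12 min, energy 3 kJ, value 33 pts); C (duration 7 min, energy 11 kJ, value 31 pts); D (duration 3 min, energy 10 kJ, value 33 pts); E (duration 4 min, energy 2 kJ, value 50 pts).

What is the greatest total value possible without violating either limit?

116 pts

Feasible sets respecting both limits:
- B+D+E: duration 19, energy 15, value 116
- C+D+E: duration 14, energy 23, value 114
- A+D+E: duration 15, energy 21, value 109
Best: 116 pts.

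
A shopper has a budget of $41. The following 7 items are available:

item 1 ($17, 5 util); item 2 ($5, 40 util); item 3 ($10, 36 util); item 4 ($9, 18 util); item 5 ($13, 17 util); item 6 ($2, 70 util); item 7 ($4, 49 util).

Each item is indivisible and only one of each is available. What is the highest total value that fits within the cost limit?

Check high-value combinations within $41:
- item 2+item 3+item 4+item 6+item 7: cost 5+10+9+2+4=30, value 40+36+18+70+49=213
- item 2+item 3+item 5+item 6+item 7: cost 5+10+13+2+4=34, value 40+36+17+70+49=212
- item 1+item 2+item 3+item 6+item 7: cost 17+5+10+2+4=38, value 5+40+36+70+49=200
- item 2+item 3+item 6+item 7: cost 5+10+2+4=21, value 40+36+70+49=195
- item 2+item 4+item 5+item 6+item 7: cost 5+9+13+2+4=33, value 40+18+17+70+49=194
Best: 213 util.

213 util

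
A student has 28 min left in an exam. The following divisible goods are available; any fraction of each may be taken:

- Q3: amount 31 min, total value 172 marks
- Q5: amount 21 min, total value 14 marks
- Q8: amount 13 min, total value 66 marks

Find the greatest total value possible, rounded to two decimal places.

Take in order of value per unit:
- Q3 (172/31 per unit): 28 of 31 → value 28×172/31 = 155.3548, running total 155.35
Total 155.35.

155.35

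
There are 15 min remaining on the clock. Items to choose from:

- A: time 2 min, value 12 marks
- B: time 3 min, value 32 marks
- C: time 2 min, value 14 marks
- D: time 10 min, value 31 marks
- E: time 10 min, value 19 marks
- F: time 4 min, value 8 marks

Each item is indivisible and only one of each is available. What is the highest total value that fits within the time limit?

Check high-value combinations within 15 min:
- B+C+D: time 3+2+10=15, value 32+14+31=77
- A+B+D: time 2+3+10=15, value 12+32+31=75
- A+B+C+F: time 2+3+2+4=11, value 12+32+14+8=66
- B+C+E: time 3+2+10=15, value 32+14+19=65
Best: 77 marks.

77 marks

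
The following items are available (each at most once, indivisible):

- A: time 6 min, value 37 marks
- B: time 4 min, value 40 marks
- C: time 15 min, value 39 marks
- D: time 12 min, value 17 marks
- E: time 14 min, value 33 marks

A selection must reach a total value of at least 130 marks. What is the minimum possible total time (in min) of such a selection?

Subsets with value ≥ 130, sorted by total time:
- A+B+C+D: time 37, value 133
- A+B+C+E: time 39, value 149
- A+B+C+D+E: time 51, value 166
Minimum time: 37 min.

37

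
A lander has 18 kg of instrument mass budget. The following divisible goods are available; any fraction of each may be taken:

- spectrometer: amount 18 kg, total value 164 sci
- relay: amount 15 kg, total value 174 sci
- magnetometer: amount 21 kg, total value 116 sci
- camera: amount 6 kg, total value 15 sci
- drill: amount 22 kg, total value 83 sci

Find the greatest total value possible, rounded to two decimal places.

Take in order of value per unit:
- relay (174/15 per unit): all 15 → value 174, running total 174.00
- spectrometer (164/18 per unit): 3 of 18 → value 3×164/18 = 27.3333, running total 201.33
Total 201.33.

201.33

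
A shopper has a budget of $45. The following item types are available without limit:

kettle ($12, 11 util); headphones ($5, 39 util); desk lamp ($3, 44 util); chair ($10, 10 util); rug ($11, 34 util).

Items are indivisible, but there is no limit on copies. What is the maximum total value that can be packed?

660 util

Best value-per-unit is desk lamp at 44/3, and filling with it alone uses cost 15×3=45. No mix of the others beats 15×44 = 660.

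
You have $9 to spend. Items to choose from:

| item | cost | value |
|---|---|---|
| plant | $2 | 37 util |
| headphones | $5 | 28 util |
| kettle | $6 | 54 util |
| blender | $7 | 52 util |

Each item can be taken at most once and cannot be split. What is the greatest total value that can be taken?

Check high-value combinations within $9:
- plant+kettle: cost 2+6=8, value 37+54=91
- plant+blender: cost 2+7=9, value 37+52=89
- plant+headphones: cost 2+5=7, value 37+28=65
Best: 91 util.

91 util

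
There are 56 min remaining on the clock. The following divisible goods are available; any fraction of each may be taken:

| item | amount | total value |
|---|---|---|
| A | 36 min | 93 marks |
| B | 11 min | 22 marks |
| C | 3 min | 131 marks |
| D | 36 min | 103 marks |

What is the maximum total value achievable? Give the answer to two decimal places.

Take in order of value per unit:
- C (131/3 per unit): all 3 → value 131, running total 131.00
- D (103/36 per unit): all 36 → value 103, running total 234.00
- A (93/36 per unit): 17 of 36 → value 17×93/36 = 43.9167, running total 277.92
Total 277.92.

277.92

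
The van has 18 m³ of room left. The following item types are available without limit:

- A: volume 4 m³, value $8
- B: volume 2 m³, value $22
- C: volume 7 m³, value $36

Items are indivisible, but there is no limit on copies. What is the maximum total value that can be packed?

Best value-per-unit is B at 22/2, and filling with it alone uses volume 9×2=18. No mix of the others beats 9×22 = 198.

$198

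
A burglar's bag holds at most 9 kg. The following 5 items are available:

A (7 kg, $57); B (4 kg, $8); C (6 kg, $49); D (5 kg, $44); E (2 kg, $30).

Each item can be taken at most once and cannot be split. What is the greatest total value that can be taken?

Check high-value combinations within 9 kg:
- A+E: weight 7+2=9, value 57+30=87
- C+E: weight 6+2=8, value 49+30=79
- D+E: weight 5+2=7, value 44+30=74
- A: weight 7, value 57
- B+D: weight 4+5=9, value 8+44=52
Best: $87.

$87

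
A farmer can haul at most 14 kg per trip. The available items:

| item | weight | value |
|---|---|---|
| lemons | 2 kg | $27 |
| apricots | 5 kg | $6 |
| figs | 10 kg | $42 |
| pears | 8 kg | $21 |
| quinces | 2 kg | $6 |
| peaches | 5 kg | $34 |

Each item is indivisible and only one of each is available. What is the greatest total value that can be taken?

$75

Check high-value combinations within 14 kg:
- lemons+figs+quinces: weight 2+10+2=14, value 27+42+6=75
- lemons+apricots+quinces+peaches: weight 2+5+2+5=14, value 27+6+6+34=73
- lemons+figs: weight 2+10=12, value 27+42=69
Best: $75.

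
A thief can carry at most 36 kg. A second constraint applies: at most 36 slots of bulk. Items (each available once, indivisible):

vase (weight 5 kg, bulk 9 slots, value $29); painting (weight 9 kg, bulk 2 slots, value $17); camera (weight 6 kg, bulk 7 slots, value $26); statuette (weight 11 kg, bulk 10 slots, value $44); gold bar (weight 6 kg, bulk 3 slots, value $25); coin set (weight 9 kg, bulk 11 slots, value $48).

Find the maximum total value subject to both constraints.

Feasible sets respecting both limits:
- vase+statuette+gold bar+coin set: weight 31, bulk 33, value 146
- vase+painting+camera+gold bar+coin set: weight 35, bulk 32, value 145
- camera+statuette+gold bar+coin set: weight 32, bulk 31, value 143
- vase+painting+statuette+coin set: weight 34, bulk 32, value 138
Best: $146.

$146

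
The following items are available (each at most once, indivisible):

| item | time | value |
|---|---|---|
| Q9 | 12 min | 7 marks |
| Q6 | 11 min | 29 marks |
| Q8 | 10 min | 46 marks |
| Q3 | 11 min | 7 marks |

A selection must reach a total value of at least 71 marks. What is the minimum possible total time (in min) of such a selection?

Subsets with value ≥ 71, sorted by total time:
- Q6+Q8: time 21, value 75
- Q6+Q8+Q3: time 32, value 82
Minimum time: 21 min.

21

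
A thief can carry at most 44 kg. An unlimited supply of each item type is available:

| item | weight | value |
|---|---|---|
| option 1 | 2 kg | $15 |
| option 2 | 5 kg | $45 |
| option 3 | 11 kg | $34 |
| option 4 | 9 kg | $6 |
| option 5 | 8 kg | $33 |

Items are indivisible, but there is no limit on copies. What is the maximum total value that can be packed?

$390

Best value-per-unit is option 2 at 45/5; filling with it alone gives 8×45 = 360.
Optimal mix: 2×option 1 + 8×option 2 → weight 44, value 390.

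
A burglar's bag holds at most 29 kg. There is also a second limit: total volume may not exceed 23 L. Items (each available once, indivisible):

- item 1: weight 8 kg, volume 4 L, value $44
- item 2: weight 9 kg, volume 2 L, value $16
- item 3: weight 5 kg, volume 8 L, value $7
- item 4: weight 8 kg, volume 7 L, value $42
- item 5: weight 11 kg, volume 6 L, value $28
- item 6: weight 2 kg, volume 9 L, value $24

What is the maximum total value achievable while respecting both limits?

Feasible sets respecting both limits:
- item 1+item 2+item 4+item 6: weight 27, volume 22, value 126
- item 1+item 4+item 5: weight 27, volume 17, value 114
- item 1+item 4+item 6: weight 18, volume 20, value 110
Best: $126.

$126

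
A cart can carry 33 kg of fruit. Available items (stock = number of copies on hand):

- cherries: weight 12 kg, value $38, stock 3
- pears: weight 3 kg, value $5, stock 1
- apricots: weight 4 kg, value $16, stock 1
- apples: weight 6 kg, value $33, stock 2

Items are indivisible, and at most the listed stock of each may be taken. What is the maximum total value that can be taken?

$125

Top feasible selections:
- 1×cherries + 1×pears + 1×apricots + 2×apples: weight 31, value 125
- 1×cherries + 1×apricots + 2×apples: weight 28, value 120
- 2×cherries + 1×pears + 1×apples: weight 33, value 114
Best: $125.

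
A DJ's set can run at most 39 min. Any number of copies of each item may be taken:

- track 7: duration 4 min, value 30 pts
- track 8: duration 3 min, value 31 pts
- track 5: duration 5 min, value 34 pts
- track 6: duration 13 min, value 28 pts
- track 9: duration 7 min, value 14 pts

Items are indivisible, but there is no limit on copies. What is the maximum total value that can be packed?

403 pts

Best value-per-unit is track 8 at 31/3, and filling with it alone uses duration 13×3=39. No mix of the others beats 13×31 = 403.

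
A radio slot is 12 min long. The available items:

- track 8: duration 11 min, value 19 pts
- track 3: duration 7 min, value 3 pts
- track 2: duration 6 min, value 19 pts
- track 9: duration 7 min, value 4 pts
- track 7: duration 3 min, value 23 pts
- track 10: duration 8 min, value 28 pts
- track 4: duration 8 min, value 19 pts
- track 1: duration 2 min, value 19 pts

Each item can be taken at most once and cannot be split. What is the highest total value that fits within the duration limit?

61 pts

This is a 0/1 knapsack; check combinations near the capacity.
- track 2+track 7+track 1: duration 6+3+2=11, value 19+23+19=61
- track 7+track 10: duration 3+8=11, value 23+28=51
- track 10+track 1: duration 8+2=10, value 28+19=47
Best: 61 pts.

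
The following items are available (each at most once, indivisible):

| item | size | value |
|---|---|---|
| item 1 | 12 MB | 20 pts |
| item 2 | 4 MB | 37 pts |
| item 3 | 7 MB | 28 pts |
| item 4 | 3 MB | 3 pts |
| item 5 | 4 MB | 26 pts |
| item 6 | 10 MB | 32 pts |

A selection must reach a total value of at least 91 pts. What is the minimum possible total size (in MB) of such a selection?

15

Subsets with value ≥ 91, sorted by total size:
- item 2+item 3+item 5: size 15, value 91
- item 2+item 5+item 6: size 18, value 95
- item 2+item 3+item 4+item 5: size 18, value 94
- item 2+item 4+item 5+item 6: size 21, value 98
Minimum size: 15 MB.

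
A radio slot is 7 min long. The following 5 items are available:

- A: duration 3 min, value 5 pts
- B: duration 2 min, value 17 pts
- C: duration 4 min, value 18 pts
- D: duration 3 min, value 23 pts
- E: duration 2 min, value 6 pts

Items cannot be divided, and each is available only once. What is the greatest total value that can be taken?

Check high-value combinations within 7 min:
- B+D+E: duration 2+3+2=7, value 17+23+6=46
- C+D: duration 4+3=7, value 18+23=41
- B+D: duration 2+3=5, value 17+23=40
Best: 46 pts.

46 pts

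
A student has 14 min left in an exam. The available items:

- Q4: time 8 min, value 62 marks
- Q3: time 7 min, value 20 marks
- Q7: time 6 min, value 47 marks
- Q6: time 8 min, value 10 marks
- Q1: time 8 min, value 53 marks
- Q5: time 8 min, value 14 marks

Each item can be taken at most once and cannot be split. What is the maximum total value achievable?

109 marks

Check high-value combinations within 14 min:
- Q4+Q7: time 8+6=14, value 62+47=109
- Q7+Q1: time 6+8=14, value 47+53=100
- Q3+Q7: time 7+6=13, value 20+47=67
- Q4: time 8, value 62
Best: 109 marks.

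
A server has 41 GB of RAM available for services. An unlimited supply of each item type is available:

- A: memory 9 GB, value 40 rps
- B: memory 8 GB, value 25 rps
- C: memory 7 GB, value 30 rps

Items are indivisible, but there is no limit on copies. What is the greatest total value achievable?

180 rps

Best value-per-unit is A at 40/9; filling with it alone gives 4×40 = 160.
Optimal mix: 3×A + 2×C → memory 41, value 180.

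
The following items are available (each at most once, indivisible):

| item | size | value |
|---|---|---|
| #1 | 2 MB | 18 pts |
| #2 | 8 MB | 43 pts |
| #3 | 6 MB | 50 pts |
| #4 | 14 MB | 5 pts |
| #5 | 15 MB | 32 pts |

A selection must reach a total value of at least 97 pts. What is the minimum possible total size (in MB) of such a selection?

Subsets with value ≥ 97, sorted by total size:
- #1+#2+#3: size 16, value 111
- #1+#3+#5: size 23, value 100
- #2+#3+#4: size 28, value 98
- #2+#3+#5: size 29, value 125
Minimum size: 16 MB.

16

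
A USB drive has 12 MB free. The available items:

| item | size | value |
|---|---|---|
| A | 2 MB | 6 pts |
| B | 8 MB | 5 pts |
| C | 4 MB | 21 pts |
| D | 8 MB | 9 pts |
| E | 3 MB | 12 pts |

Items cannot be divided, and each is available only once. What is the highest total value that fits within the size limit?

39 pts

Check high-value combinations within 12 MB:
- A+C+E: size 2+4+3=9, value 6+21+12=39
- C+E: size 4+3=7, value 21+12=33
- C+D: size 4+8=12, value 21+9=30
- A+C: size 2+4=6, value 6+21=27
Best: 39 pts.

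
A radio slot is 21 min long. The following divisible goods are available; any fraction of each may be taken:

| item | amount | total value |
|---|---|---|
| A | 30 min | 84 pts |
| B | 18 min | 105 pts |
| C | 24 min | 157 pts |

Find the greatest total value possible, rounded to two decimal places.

Take in order of value per unit:
- C (157/24 per unit): 21 of 24 → value 21×157/24 = 137.3750, running total 137.38
Total 137.38.

137.38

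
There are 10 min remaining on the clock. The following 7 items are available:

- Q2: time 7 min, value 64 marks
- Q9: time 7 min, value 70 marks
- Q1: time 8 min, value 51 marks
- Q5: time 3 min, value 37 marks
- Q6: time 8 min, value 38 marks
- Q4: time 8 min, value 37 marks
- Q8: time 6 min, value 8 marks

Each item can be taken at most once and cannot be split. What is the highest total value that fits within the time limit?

Check high-value combinations within 10 min:
- Q9+Q5: time 7+3=10, value 70+37=107
- Q2+Q5: time 7+3=10, value 64+37=101
- Q9: time 7, value 70
- Q2: time 7, value 64
- Q1: time 8, value 51
Best: 107 marks.

107 marks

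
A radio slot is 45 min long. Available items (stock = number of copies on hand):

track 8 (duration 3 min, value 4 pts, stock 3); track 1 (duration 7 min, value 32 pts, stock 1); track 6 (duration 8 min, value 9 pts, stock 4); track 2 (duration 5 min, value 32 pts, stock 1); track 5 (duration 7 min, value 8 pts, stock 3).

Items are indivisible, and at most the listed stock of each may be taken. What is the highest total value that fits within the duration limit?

Top feasible selections:
- 3×track 8 + 1×track 1 + 3×track 6 + 1×track 2: duration 45, value 103
- 3×track 8 + 1×track 1 + 2×track 6 + 1×track 2 + 1×track 5: duration 44, value 102
- 1×track 8 + 1×track 1 + 2×track 6 + 1×track 2 + 2×track 5: duration 45, value 102
- 3×track 8 + 1×track 1 + 1×track 6 + 1×track 2 + 2×track 5: duration 43, value 101
Best: 103 pts.

103 pts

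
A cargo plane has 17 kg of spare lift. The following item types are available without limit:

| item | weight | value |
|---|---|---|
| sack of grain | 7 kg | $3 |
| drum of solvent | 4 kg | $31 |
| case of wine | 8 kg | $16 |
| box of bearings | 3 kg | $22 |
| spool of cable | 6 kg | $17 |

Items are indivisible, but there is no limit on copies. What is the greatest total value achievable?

Best value-per-unit is drum of solvent at 31/4; filling with it alone gives 4×31 = 124.
Optimal mix: 2×drum of solvent + 3×box of bearings → weight 17, value 128.

$128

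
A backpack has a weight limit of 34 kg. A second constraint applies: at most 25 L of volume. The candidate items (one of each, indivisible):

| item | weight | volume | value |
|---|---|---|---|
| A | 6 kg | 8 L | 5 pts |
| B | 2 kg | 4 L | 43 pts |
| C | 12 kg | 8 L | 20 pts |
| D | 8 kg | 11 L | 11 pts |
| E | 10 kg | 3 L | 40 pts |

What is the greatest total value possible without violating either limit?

108 pts

Feasible sets respecting both limits:
- A+B+C+E: weight 30, volume 23, value 108
- B+C+E: weight 24, volume 15, value 103
- B+D+E: weight 20, volume 18, value 94
- A+B+E: weight 18, volume 15, value 88
Best: 108 pts.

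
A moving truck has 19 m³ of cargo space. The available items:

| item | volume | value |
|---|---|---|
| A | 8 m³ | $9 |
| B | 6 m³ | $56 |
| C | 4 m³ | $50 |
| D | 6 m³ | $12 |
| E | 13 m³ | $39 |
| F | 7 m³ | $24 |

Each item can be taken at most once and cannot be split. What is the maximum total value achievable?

$130

Check high-value combinations within 19 m³:
- B+C+F: volume 6+4+7=17, value 56+50+24=130
- B+C+D: volume 6+4+6=16, value 56+50+12=118
- A+B+C: volume 8+6+4=18, value 9+56+50=115
- B+C: volume 6+4=10, value 56+50=106
- B+E: volume 6+13=19, value 56+39=95
Best: $130.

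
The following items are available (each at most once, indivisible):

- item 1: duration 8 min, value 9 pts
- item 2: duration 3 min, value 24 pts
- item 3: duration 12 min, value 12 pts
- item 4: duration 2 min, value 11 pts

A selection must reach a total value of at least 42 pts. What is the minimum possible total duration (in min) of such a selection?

Subsets with value ≥ 42, sorted by total duration:
- item 1+item 2+item 4: duration 13, value 44
- item 2+item 3+item 4: duration 17, value 47
- item 1+item 2+item 3: duration 23, value 45
- item 1+item 2+item 3+item 4: duration 25, value 56
Minimum duration: 13 min.

13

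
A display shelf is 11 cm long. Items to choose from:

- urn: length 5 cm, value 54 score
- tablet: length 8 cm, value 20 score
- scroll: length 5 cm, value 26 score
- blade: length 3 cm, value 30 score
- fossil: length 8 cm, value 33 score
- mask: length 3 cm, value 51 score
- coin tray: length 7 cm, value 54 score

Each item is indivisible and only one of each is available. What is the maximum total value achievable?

Check high-value combinations within 11 cm:
- urn+blade+mask: length 5+3+3=11, value 54+30+51=135
- scroll+blade+mask: length 5+3+3=11, value 26+30+51=107
- urn+mask: length 5+3=8, value 54+51=105
- mask+coin tray: length 3+7=10, value 51+54=105
Best: 135 score.

135 score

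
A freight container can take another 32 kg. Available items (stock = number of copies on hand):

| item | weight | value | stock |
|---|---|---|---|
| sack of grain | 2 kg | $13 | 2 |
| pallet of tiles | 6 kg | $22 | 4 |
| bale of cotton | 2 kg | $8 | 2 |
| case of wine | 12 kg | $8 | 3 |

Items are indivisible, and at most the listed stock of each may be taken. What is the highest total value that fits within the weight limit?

$130

Top feasible selections:
- 2×sack of grain + 4×pallet of tiles + 2×bale of cotton: weight 32, value 130
- 2×sack of grain + 4×pallet of tiles + 1×bale of cotton: weight 30, value 122
- 1×sack of grain + 4×pallet of tiles + 2×bale of cotton: weight 30, value 117
- 2×sack of grain + 4×pallet of tiles: weight 28, value 114
Best: $130.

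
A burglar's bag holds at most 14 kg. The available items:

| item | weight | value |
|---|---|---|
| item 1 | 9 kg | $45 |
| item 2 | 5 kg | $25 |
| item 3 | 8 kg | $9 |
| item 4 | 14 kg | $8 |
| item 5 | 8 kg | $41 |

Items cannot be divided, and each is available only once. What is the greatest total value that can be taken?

$70

This is a 0/1 knapsack; check combinations near the capacity.
- item 1+item 2: weight 9+5=14, value 45+25=70
- item 2+item 5: weight 5+8=13, value 25+41=66
- item 1: weight 9, value 45
- item 5: weight 8, value 41
- item 2+item 3: weight 5+8=13, value 25+9=34
Best: $70.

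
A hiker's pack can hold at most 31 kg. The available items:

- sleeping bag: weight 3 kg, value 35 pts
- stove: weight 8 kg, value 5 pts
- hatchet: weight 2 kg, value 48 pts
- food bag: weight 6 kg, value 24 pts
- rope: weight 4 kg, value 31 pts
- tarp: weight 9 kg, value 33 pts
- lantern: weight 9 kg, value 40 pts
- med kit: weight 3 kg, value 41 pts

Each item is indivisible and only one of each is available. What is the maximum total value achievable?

228 pts

Check high-value combinations within 31 kg:
- sleeping bag+hatchet+rope+tarp+lantern+med kit: weight 3+2+4+9+9+3=30, value 35+48+31+33+40+41=228
- sleeping bag+hatchet+food bag+rope+lantern+med kit: weight 3+2+6+4+9+3=27, value 35+48+24+31+40+41=219
- sleeping bag+hatchet+food bag+rope+tarp+med kit: weight 3+2+6+4+9+3=27, value 35+48+24+31+33+41=212
- sleeping bag+stove+hatchet+rope+lantern+med kit: weight 3+8+2+4+9+3=29, value 35+5+48+31+40+41=200
- sleeping bag+hatchet+tarp+lantern+med kit: weight 3+2+9+9+3=26, value 35+48+33+40+41=197
Best: 228 pts.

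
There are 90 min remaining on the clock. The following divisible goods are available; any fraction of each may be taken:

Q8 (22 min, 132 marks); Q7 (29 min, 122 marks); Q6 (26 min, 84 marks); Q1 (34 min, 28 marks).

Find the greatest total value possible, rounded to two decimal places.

Take in order of value per unit:
- Q8 (132/22 per unit): all 22 → value 132, running total 132.00
- Q7 (122/29 per unit): all 29 → value 122, running total 254.00
- Q6 (84/26 per unit): all 26 → value 84, running total 338.00
- Q1 (28/34 per unit): 13 of 34 → value 13×28/34 = 10.7059, running total 348.71
Total 348.71.

348.71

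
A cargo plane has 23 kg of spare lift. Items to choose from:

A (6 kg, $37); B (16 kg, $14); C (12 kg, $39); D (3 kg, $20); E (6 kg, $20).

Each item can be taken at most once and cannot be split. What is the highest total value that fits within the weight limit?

Check high-value combinations within 23 kg:
- A+C+D: weight 6+12+3=21, value 37+39+20=96
- C+D+E: weight 12+3+6=21, value 39+20+20=79
- A+D+E: weight 6+3+6=15, value 37+20+20=77
Best: $96.

$96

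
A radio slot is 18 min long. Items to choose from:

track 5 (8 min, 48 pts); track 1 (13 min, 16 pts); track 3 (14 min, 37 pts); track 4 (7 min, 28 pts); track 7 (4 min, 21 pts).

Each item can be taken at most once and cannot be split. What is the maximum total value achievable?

Check high-value combinations within 18 min:
- track 5+track 4: duration 8+7=15, value 48+28=76
- track 5+track 7: duration 8+4=12, value 48+21=69
- track 3+track 7: duration 14+4=18, value 37+21=58
- track 4+track 7: duration 7+4=11, value 28+21=49
Best: 76 pts.

76 pts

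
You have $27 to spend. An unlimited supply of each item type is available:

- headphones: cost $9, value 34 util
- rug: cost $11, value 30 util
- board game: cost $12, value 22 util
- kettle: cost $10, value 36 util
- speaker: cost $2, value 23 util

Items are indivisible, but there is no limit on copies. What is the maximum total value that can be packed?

299 util

Best value-per-unit is speaker at 23/2, and filling with it alone uses cost 13×2=26. No mix of the others beats 13×23 = 299.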